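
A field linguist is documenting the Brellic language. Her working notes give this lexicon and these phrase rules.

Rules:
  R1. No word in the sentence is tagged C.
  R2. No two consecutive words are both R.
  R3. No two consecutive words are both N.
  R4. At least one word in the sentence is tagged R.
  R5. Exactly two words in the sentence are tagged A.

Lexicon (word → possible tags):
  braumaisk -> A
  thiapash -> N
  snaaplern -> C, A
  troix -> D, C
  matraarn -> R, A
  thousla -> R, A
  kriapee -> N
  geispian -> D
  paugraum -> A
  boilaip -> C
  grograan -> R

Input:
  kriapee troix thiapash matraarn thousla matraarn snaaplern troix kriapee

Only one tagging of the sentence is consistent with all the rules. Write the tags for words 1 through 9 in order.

N D N R A R A D N

Candidates per position — 1:kriapee {N}; 2:troix {D,C}; 3:thiapash {N}; 4:matraarn {R,A}; 5:thousla {R,A}; 6:matraarn {R,A}; 7:snaaplern {C,A}; 8:troix {D,C}; 9:kriapee {N}.
Position 2: C is ruled out by rule 1; that leaves D.
Position 7: C is ruled out by rule 1; that leaves A.
Position 8: C is ruled out by rule 1; that leaves D.
The remaining ambiguous positions (4, 5, 6) are resolved jointly — only one combination satisfies every rule.
So the tagging must be: N D N R A R A D N.
Check: rule 1 satisfied; rule 2 satisfied; rule 3 satisfied; rule 4 satisfied; rule 5 satisfied.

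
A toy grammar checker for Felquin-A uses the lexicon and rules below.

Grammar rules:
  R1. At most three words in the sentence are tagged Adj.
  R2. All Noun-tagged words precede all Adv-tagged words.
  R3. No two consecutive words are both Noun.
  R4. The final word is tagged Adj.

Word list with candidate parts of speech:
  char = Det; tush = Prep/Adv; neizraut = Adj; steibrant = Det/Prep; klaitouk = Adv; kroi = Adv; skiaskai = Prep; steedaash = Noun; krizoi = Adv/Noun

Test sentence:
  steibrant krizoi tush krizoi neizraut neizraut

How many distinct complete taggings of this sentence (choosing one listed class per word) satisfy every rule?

Candidates per position — 1:steibrant {Det,Prep}; 2:krizoi {Adv,Noun}; 3:tush {Prep,Adv}; 4:krizoi {Adv,Noun}; 5:neizraut {Adj}; 6:neizraut {Adj}.
There are 16 candidate sequences in total.
Checking each against the rules leaves 10 sequences.
Count = 10.

10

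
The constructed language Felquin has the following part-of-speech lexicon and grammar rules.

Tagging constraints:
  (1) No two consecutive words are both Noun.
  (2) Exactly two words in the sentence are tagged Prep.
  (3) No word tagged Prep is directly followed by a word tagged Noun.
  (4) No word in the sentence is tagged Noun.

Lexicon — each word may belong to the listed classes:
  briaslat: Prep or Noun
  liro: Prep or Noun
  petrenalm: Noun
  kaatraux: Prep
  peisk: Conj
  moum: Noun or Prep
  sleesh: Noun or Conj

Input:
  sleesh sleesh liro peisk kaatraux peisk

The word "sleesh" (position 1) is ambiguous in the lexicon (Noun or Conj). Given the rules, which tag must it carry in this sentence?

Candidates per position — 1:sleesh {Noun,Conj}; 2:sleesh {Noun,Conj}; 3:liro {Prep,Noun}; 4:peisk {Conj}; 5:kaatraux {Prep}; 6:peisk {Conj}.
Word 1 cannot be Noun — rule 4 would then fail for every completion. It is Conj.
Word 2 cannot be Noun — rule 4 would then fail for every completion. It is Conj.
Word 3 cannot be Noun — rule 2 would then fail for every completion. It is Prep.
The only consistent sequence is: Conj Conj Prep Conj Prep Conj.
Checking: rule 1 ✓; rule 2 ✓; rule 3 ✓; rule 4 ✓.

Conj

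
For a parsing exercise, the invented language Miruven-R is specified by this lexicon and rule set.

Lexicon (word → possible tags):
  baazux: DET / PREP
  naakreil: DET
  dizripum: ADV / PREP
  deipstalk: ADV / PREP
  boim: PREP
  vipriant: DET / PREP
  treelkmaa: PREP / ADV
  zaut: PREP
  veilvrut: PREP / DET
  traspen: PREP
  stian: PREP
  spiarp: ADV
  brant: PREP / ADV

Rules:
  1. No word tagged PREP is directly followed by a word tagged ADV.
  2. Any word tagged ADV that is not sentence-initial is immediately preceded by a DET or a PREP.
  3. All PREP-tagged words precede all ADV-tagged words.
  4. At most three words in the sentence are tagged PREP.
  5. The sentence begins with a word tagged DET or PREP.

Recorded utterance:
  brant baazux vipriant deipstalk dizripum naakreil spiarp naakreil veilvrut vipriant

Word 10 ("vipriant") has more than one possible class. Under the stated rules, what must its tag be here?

Candidates per position — 1:brant {PREP,ADV}; 2:baazux {DET,PREP}; 3:vipriant {DET,PREP}; 4:deipstalk {ADV,PREP}; 5:dizripum {ADV,PREP}; 6:naakreil {DET}; 7:spiarp {ADV}; 8:naakreil {DET}; 9:veilvrut {PREP,DET}; 10:vipriant {DET,PREP}.
Position 1: ADV is ruled out by rule 5; that leaves PREP.
Position 9: PREP is ruled out by rule 3; that leaves DET.
Position 10: PREP is ruled out by rule 3; that leaves DET.
The remaining ambiguous positions (2, 3, 4, 5) are resolved jointly — only one combination satisfies every rule.
That leaves exactly one tagging: PREP DET DET PREP PREP DET ADV DET DET DET.
Verifying each rule — rule 1 ok; rule 2 ok; rule 3 ok; rule 4 ok; rule 5 ok.

DET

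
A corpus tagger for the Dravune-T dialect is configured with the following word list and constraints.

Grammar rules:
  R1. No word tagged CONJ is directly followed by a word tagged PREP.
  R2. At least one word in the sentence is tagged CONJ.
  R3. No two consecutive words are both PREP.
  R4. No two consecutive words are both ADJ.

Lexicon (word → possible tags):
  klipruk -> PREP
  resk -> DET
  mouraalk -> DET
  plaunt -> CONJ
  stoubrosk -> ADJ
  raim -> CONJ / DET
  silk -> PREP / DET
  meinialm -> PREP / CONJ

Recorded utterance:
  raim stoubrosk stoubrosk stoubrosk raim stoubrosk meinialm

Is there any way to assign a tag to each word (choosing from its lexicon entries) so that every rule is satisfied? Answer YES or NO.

NO

Candidates per position — 1:raim {CONJ,DET}; 2:stoubrosk {ADJ}; 3:stoubrosk {ADJ}; 4:stoubrosk {ADJ}; 5:raim {CONJ,DET}; 6:stoubrosk {ADJ}; 7:meinialm {PREP,CONJ}.
Rule 4 cannot be satisfied by any choice of tags from the lexicon.
So there is no consistent tagging.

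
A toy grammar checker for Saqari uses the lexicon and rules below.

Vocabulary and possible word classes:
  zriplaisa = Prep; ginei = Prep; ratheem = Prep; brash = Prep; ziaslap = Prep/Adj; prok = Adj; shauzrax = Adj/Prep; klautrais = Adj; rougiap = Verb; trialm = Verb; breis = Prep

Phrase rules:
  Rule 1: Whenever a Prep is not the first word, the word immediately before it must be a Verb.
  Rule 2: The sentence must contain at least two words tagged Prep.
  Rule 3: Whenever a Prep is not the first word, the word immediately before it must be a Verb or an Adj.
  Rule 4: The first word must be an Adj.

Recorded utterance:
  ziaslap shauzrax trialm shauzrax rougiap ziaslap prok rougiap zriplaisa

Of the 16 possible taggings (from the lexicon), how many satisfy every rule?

Candidates per position — 1:ziaslap {Prep,Adj}; 2:shauzrax {Adj,Prep}; 3:trialm {Verb}; 4:shauzrax {Adj,Prep}; 5:rougiap {Verb}; 6:ziaslap {Prep,Adj}; 7:prok {Adj}; 8:rougiap {Verb}; 9:zriplaisa {Prep}.
There are 16 candidate sequences in total.
The sequences that satisfy every rule: Adj Adj Verb Adj Verb Prep Adj Verb Prep; Adj Adj Verb Prep Verb Prep Adj Verb Prep; Adj Adj Verb Prep Verb Adj Adj Verb Prep.
Count = 3.

3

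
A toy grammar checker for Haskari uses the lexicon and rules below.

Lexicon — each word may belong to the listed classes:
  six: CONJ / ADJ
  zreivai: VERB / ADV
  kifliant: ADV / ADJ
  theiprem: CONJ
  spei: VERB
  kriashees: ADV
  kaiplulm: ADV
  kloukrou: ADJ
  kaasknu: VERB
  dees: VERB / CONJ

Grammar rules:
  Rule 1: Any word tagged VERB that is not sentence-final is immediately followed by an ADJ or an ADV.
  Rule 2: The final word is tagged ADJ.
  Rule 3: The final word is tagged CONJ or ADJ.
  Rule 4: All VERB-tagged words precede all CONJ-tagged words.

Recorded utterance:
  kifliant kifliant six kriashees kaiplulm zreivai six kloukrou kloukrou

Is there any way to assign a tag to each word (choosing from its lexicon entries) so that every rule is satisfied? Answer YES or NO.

Candidates per position — 1:kifliant {ADV,ADJ}; 2:kifliant {ADV,ADJ}; 3:six {CONJ,ADJ}; 4:kriashees {ADV}; 5:kaiplulm {ADV}; 6:zreivai {VERB,ADV}; 7:six {CONJ,ADJ}; 8:kloukrou {ADJ}; 9:kloukrou {ADJ}.
One satisfying assignment: ADV ADJ CONJ ADV ADV ADV ADJ ADJ ADJ.
Check: rule 1 ok; rule 2 ok; rule 3 ok; rule 4 ok.

YES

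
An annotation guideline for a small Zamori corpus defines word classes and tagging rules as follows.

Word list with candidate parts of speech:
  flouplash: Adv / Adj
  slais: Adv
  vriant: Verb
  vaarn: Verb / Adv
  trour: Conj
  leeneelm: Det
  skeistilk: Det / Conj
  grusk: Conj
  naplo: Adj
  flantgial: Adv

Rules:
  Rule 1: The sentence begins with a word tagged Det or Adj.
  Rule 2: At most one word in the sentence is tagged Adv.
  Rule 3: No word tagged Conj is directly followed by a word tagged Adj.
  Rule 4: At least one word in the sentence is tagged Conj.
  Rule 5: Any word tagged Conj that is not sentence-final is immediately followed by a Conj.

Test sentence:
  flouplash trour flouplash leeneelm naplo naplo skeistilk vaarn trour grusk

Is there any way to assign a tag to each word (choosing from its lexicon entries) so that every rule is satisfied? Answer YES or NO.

NO

Candidates per position — 1:flouplash {Adv,Adj}; 2:trour {Conj}; 3:flouplash {Adv,Adj}; 4:leeneelm {Det}; 5:naplo {Adj}; 6:naplo {Adj}; 7:skeistilk {Det,Conj}; 8:vaarn {Verb,Adv}; 9:trour {Conj}; 10:grusk {Conj}.
Rule 5 cannot be satisfied by any choice of tags from the lexicon.
So there is no consistent tagging.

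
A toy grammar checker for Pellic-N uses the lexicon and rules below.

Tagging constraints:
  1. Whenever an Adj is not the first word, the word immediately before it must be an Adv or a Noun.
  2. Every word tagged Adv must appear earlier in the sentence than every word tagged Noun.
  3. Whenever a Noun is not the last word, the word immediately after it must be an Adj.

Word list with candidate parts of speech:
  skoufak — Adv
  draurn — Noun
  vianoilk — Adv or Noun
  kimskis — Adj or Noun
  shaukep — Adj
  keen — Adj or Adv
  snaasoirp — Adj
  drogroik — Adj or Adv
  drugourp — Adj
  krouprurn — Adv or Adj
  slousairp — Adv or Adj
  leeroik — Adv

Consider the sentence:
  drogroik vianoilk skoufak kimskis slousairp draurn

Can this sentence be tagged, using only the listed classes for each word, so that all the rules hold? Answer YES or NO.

YES

Candidates per position — 1:drogroik {Adj,Adv}; 2:vianoilk {Adv,Noun}; 3:skoufak {Adv}; 4:kimskis {Adj,Noun}; 5:slousairp {Adv,Adj}; 6:draurn {Noun}.
One satisfying assignment: Adj Adv Adv Adj Adv Noun.
Check: rule 1 satisfied; rule 2 satisfied; rule 3 satisfied.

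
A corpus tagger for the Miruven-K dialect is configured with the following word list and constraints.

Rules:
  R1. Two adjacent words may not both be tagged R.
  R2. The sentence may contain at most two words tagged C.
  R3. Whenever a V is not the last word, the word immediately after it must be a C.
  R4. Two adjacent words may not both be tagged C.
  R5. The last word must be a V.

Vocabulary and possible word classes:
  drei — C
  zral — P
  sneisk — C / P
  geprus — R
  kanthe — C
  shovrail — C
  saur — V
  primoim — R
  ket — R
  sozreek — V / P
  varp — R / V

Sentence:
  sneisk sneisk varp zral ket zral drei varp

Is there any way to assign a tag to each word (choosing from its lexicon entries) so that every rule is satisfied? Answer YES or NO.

YES

Candidates per position — 1:sneisk {C,P}; 2:sneisk {C,P}; 3:varp {R,V}; 4:zral {P}; 5:ket {R}; 6:zral {P}; 7:drei {C}; 8:varp {R,V}.
One satisfying assignment: P C R P R P C V.
Check: rule 1 satisfied; rule 2 satisfied; rule 3 satisfied; rule 4 satisfied; rule 5 satisfied.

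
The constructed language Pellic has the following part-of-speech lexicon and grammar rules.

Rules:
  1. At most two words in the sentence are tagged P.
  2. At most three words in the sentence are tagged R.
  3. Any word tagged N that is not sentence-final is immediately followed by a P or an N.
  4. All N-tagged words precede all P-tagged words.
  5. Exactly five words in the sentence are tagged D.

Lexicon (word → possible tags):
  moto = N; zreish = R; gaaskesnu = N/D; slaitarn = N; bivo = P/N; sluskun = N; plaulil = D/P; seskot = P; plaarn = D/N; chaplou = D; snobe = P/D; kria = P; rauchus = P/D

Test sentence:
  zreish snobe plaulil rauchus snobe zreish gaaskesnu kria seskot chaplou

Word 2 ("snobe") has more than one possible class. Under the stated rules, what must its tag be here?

D

Candidates per position — 1:zreish {R}; 2:snobe {P,D}; 3:plaulil {D,P}; 4:rauchus {P,D}; 5:snobe {P,D}; 6:zreish {R}; 7:gaaskesnu {N,D}; 8:kria {P}; 9:seskot {P}; 10:chaplou {D}.
Word 2 cannot be P — rule 1 would then fail for every completion. It is D.
Word 3 cannot be P — rule 1 would then fail for every completion. It is D.
Word 4 cannot be P — rule 1 would then fail for every completion. It is D.
Word 5 cannot be P — rule 1 would then fail for every completion. It is D.
Word 7 cannot be D — rule 5 would then fail for every completion. It is N.
The unique satisfying tagging is: R D D D D R N P P D.
Verifying each rule — rule 1 ✓; rule 2 ✓; rule 3 ✓; rule 4 ✓; rule 5 ✓.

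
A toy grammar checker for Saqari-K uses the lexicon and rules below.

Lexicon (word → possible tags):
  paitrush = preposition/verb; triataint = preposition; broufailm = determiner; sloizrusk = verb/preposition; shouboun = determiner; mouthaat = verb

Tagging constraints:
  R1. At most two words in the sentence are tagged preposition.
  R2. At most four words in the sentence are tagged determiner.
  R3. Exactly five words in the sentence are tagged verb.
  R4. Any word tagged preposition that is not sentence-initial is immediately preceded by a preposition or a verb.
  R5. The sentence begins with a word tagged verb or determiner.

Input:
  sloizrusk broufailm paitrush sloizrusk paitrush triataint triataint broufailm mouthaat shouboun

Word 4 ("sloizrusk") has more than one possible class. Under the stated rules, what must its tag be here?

Candidates per position — 1:sloizrusk {verb,preposition}; 2:broufailm {determiner}; 3:paitrush {preposition,verb}; 4:sloizrusk {verb,preposition}; 5:paitrush {preposition,verb}; 6:triataint {preposition}; 7:triataint {preposition}; 8:broufailm {determiner}; 9:mouthaat {verb}; 10:shouboun {determiner}.
Position 1: preposition is ruled out by rule 1; that leaves verb.
Position 3: preposition is ruled out by rule 1; that leaves verb.
Position 4: preposition is ruled out by rule 1; that leaves verb.
Position 5: preposition is ruled out by rule 1; that leaves verb.
The unique satisfying tagging is: verb determiner verb verb verb preposition preposition determiner verb determiner.
Checking: rule 1 holds; rule 2 holds; rule 3 holds; rule 4 holds; rule 5 holds.

verb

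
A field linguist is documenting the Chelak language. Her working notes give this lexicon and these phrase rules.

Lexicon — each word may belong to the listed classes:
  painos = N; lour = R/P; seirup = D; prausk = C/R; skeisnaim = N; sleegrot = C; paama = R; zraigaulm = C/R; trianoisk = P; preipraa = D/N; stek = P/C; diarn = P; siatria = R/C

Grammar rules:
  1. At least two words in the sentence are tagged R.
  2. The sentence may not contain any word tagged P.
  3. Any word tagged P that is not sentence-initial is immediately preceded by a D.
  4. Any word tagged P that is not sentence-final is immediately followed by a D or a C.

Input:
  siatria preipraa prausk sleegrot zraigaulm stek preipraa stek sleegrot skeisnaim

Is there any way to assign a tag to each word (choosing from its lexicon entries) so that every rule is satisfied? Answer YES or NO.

YES

Candidates per position — 1:siatria {R,C}; 2:preipraa {D,N}; 3:prausk {C,R}; 4:sleegrot {C}; 5:zraigaulm {C,R}; 6:stek {P,C}; 7:preipraa {D,N}; 8:stek {P,C}; 9:sleegrot {C}; 10:skeisnaim {N}.
One satisfying assignment: R N R C R C D C C N.
Check: rule 1 satisfied; rule 2 satisfied; rule 3 satisfied; rule 4 satisfied.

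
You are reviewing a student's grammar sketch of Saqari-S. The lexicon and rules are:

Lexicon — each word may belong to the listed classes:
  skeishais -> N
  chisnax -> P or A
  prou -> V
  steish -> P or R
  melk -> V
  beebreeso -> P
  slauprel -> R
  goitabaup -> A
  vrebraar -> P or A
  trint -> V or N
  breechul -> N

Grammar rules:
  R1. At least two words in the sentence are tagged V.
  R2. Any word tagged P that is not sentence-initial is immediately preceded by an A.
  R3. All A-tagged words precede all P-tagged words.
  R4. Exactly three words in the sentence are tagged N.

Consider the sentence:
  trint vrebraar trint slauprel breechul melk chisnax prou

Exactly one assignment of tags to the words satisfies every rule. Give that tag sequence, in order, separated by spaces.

N A N R N V A V

Candidates per position — 1:trint {V,N}; 2:vrebraar {P,A}; 3:trint {V,N}; 4:slauprel {R}; 5:breechul {N}; 6:melk {V}; 7:chisnax {P,A}; 8:prou {V}.
Word 1 cannot be V — rule 4 would then fail for every completion. It is N.
Word 2 cannot be P — rule 2 would then fail for every completion. It is A.
Word 3 cannot be V — rule 4 would then fail for every completion. It is N.
Word 7 cannot be P — rule 2 would then fail for every completion. It is A.
So the tagging must be: N A N R N V A V.
Check: rule 1 ok; rule 2 ok; rule 3 ok; rule 4 ok.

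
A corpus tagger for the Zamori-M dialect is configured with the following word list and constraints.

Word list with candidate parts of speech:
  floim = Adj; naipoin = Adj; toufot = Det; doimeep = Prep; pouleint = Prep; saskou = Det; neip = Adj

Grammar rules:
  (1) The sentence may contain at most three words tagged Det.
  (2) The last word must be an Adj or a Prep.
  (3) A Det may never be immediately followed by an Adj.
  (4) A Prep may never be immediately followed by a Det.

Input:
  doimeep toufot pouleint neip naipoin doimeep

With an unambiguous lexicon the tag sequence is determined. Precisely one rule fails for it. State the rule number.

Fixed tagging: Prep Det Prep Adj Adj Prep.
Rule check: R1 pass, R2 pass, R3 pass, R4 fail.
Only rule 4 fails.

4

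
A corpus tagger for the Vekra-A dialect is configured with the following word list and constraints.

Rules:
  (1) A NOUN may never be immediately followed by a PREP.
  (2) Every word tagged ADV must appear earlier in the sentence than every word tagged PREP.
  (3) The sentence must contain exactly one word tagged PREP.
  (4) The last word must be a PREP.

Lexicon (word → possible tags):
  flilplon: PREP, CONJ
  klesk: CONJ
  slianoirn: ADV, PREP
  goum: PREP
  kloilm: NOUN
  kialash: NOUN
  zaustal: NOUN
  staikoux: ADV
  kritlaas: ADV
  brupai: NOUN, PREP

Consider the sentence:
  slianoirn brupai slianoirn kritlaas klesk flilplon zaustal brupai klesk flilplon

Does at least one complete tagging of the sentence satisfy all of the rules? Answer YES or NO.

Candidates per position — 1:slianoirn {ADV,PREP}; 2:brupai {NOUN,PREP}; 3:slianoirn {ADV,PREP}; 4:kritlaas {ADV}; 5:klesk {CONJ}; 6:flilplon {PREP,CONJ}; 7:zaustal {NOUN}; 8:brupai {NOUN,PREP}; 9:klesk {CONJ}; 10:flilplon {PREP,CONJ}.
One satisfying assignment: ADV NOUN ADV ADV CONJ CONJ NOUN NOUN CONJ PREP.
Rule-by-rule: rule 1 holds; rule 2 holds; rule 3 holds; rule 4 holds.

YES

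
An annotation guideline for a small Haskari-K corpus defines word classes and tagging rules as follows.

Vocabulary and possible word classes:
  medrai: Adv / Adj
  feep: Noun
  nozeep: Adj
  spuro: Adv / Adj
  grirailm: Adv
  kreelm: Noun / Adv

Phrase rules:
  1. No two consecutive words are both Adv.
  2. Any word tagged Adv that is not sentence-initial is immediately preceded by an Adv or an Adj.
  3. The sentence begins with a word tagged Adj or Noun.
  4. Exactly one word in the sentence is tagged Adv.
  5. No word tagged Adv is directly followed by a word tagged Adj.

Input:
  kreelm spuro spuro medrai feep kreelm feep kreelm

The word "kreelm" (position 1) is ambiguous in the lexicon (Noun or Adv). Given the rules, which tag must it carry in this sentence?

Noun

Candidates per position — 1:kreelm {Noun,Adv}; 2:spuro {Adv,Adj}; 3:spuro {Adv,Adj}; 4:medrai {Adv,Adj}; 5:feep {Noun}; 6:kreelm {Noun,Adv}; 7:feep {Noun}; 8:kreelm {Noun,Adv}.
At position 1, choosing Adv makes rule 3 impossible to satisfy; hence Noun.
At position 2, choosing Adv makes rule 2 impossible to satisfy; hence Adj.
At position 6, choosing Adv makes rule 2 impossible to satisfy; hence Noun.
At position 8, choosing Adv makes rule 2 impossible to satisfy; hence Noun.
The remaining ambiguous positions (3, 4) are resolved jointly — only one combination satisfies every rule.
The only consistent sequence is: Noun Adj Adj Adv Noun Noun Noun Noun.
Verifying each rule — rule 1 ✓; rule 2 ✓; rule 3 ✓; rule 4 ✓; rule 5 ✓.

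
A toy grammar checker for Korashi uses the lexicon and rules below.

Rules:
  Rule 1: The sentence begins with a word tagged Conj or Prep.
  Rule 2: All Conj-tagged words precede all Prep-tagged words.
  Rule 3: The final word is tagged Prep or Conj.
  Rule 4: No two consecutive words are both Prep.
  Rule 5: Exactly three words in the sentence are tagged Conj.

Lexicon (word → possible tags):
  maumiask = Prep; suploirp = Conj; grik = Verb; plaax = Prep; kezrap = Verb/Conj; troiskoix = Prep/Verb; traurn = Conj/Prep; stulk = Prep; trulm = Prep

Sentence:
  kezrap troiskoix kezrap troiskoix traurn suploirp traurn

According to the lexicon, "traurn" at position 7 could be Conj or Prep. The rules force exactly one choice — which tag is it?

Candidates per position — 1:kezrap {Verb,Conj}; 2:troiskoix {Prep,Verb}; 3:kezrap {Verb,Conj}; 4:troiskoix {Prep,Verb}; 5:traurn {Conj,Prep}; 6:suploirp {Conj}; 7:traurn {Conj,Prep}.
Position 1: Verb is ruled out by rule 1; that leaves Conj.
Position 2: Prep is ruled out by rule 2; that leaves Verb.
Position 4: Prep is ruled out by rule 2; that leaves Verb.
Position 5: Prep is ruled out by rule 2; that leaves Conj.
Position 7: Conj is ruled out by rule 5; that leaves Prep.
Position 3: Conj is ruled out by rule 5; that leaves Verb.
The unique satisfying tagging is: Conj Verb Verb Verb Conj Conj Prep.
Checking: rule 1 satisfied; rule 2 satisfied; rule 3 satisfied; rule 4 satisfied; rule 5 satisfied.

Prep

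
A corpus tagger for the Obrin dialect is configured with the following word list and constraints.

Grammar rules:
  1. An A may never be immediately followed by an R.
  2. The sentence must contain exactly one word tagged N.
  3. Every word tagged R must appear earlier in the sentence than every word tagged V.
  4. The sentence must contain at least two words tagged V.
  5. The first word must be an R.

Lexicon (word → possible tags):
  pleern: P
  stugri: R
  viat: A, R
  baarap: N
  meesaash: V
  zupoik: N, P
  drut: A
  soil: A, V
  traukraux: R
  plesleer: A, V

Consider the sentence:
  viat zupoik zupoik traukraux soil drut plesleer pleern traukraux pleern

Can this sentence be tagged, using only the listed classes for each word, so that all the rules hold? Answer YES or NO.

NO

Candidates per position — 1:viat {A,R}; 2:zupoik {N,P}; 3:zupoik {N,P}; 4:traukraux {R}; 5:soil {A,V}; 6:drut {A}; 7:plesleer {A,V}; 8:pleern {P}; 9:traukraux {R}; 10:pleern {P}.
Every candidate sequence violates at least one rule; no consistent tagging exists.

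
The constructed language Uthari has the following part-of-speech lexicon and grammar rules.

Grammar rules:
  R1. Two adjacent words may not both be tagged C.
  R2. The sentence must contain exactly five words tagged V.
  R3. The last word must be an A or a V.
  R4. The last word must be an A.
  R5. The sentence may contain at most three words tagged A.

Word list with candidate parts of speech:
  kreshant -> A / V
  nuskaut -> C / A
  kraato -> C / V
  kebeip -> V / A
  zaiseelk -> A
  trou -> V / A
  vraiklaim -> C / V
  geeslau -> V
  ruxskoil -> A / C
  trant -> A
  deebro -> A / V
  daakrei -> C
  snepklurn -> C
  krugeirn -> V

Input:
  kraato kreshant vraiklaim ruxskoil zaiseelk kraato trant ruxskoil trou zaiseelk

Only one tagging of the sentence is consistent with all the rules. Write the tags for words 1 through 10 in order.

Candidates per position — 1:kraato {C,V}; 2:kreshant {A,V}; 3:vraiklaim {C,V}; 4:ruxskoil {A,C}; 5:zaiseelk {A}; 6:kraato {C,V}; 7:trant {A}; 8:ruxskoil {A,C}; 9:trou {V,A}; 10:zaiseelk {A}.
If word 1 were C, no tagging could satisfy rule 2; so word 1 is V.
If word 2 were A, no tagging could satisfy rule 2; so word 2 is V.
If word 3 were C, no tagging could satisfy rule 2; so word 3 is V.
If word 4 were A, no tagging could satisfy rule 5; so word 4 is C.
If word 6 were C, no tagging could satisfy rule 2; so word 6 is V.
If word 8 were A, no tagging could satisfy rule 5; so word 8 is C.
If word 9 were A, no tagging could satisfy rule 2; so word 9 is V.
That leaves exactly one tagging: V V V C A V A C V A.
Checking: rule 1 satisfied; rule 2 satisfied; rule 3 satisfied; rule 4 satisfied; rule 5 satisfied.

V V V C A V A C V A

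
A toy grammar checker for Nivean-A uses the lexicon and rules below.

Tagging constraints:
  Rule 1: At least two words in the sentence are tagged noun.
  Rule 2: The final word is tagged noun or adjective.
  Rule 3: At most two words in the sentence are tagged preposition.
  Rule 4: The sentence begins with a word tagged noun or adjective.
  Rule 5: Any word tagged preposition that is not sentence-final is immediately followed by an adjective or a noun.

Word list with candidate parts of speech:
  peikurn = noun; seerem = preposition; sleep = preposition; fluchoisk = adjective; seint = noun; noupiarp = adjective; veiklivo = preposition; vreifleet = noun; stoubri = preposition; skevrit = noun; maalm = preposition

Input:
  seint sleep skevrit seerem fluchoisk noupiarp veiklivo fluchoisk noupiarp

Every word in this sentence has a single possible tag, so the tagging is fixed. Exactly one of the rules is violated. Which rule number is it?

3

Fixed tagging: noun preposition noun preposition adjective adjective preposition adjective adjective.
Rule check: R1 ✓, R2 ✓, R3 ✗, R4 ✓, R5 ✓.
Only rule 3 fails.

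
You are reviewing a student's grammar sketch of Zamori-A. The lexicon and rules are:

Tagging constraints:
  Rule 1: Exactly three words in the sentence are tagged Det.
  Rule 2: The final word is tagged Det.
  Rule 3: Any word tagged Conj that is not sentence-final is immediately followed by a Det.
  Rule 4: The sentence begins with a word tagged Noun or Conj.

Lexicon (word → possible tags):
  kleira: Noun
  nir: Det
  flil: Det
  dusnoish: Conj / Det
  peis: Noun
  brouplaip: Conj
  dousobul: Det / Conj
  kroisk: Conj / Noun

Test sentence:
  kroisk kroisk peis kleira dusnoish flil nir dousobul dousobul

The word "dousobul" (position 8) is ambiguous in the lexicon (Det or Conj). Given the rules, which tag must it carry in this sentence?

Candidates per position — 1:kroisk {Conj,Noun}; 2:kroisk {Conj,Noun}; 3:peis {Noun}; 4:kleira {Noun}; 5:dusnoish {Conj,Det}; 6:flil {Det}; 7:nir {Det}; 8:dousobul {Det,Conj}; 9:dousobul {Det,Conj}.
Word 1 cannot be Conj — rule 3 would then fail for every completion. It is Noun.
Word 2 cannot be Conj — rule 3 would then fail for every completion. It is Noun.
Word 9 cannot be Conj — rule 2 would then fail for every completion. It is Det.
Word 5 cannot be Det — rule 1 would then fail for every completion. It is Conj.
Word 8 cannot be Det — rule 1 would then fail for every completion. It is Conj.
That leaves exactly one tagging: Noun Noun Noun Noun Conj Det Det Conj Det.
Verifying each rule — rule 1 ✓; rule 2 ✓; rule 3 ✓; rule 4 ✓.

Conj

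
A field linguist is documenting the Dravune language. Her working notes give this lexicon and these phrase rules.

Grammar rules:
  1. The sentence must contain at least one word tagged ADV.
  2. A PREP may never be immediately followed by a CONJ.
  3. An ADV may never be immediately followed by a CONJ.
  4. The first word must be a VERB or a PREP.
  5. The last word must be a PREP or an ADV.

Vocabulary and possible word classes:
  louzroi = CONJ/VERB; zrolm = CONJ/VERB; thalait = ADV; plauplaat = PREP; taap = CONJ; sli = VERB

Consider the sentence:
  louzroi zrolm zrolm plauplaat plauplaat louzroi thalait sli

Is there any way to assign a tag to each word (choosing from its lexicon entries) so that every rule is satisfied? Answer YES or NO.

NO

Candidates per position — 1:louzroi {CONJ,VERB}; 2:zrolm {CONJ,VERB}; 3:zrolm {CONJ,VERB}; 4:plauplaat {PREP}; 5:plauplaat {PREP}; 6:louzroi {CONJ,VERB}; 7:thalait {ADV}; 8:sli {VERB}.
Rule 5 cannot be satisfied by any choice of tags from the lexicon.
So there is no consistent tagging.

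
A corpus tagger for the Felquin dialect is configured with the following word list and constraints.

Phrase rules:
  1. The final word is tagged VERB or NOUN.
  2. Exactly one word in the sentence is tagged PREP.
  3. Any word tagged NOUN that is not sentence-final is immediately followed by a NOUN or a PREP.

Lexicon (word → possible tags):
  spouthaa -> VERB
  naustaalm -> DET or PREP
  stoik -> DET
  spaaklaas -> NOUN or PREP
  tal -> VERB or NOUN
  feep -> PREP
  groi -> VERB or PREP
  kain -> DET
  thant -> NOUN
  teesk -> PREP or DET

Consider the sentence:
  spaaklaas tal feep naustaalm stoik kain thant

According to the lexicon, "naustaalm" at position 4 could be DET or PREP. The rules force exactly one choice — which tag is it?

Candidates per position — 1:spaaklaas {NOUN,PREP}; 2:tal {VERB,NOUN}; 3:feep {PREP}; 4:naustaalm {DET,PREP}; 5:stoik {DET}; 6:kain {DET}; 7:thant {NOUN}.
Position 1: PREP is ruled out by rule 2; that leaves NOUN.
Position 2: VERB is ruled out by rule 3; that leaves NOUN.
Position 4: PREP is ruled out by rule 2; that leaves DET.
That leaves exactly one tagging: NOUN NOUN PREP DET DET DET NOUN.
Rule-by-rule: rule 1 ✓; rule 2 ✓; rule 3 ✓.

DET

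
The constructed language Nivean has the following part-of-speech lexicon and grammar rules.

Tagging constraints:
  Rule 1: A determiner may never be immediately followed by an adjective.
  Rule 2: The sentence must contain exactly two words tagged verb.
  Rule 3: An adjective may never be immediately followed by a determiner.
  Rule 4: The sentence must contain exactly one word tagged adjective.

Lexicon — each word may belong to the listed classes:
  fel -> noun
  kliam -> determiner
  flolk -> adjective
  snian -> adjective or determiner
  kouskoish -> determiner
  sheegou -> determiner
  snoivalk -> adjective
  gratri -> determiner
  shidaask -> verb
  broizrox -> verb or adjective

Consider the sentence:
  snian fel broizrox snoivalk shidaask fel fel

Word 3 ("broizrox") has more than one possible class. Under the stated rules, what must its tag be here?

Candidates per position — 1:snian {adjective,determiner}; 2:fel {noun}; 3:broizrox {verb,adjective}; 4:snoivalk {adjective}; 5:shidaask {verb}; 6:fel {noun}; 7:fel {noun}.
Word 1 cannot be adjective — rule 4 would then fail for every completion. It is determiner.
Word 3 cannot be adjective — rule 2 would then fail for every completion. It is verb.
The only consistent sequence is: determiner noun verb adjective verb noun noun.
Rule-by-rule: rule 1 ✓; rule 2 ✓; rule 3 ✓; rule 4 ✓.

verb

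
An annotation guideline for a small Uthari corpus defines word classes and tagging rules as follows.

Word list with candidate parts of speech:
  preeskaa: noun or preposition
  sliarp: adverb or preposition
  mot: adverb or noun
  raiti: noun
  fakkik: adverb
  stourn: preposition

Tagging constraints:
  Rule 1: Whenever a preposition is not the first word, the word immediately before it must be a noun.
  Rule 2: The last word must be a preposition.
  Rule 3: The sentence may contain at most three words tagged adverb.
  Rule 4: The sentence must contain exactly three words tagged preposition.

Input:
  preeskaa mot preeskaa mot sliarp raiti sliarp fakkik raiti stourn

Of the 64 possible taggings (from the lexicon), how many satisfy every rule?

11

Candidates per position — 1:preeskaa {noun,preposition}; 2:mot {adverb,noun}; 3:preeskaa {noun,preposition}; 4:mot {adverb,noun}; 5:sliarp {adverb,preposition}; 6:raiti {noun}; 7:sliarp {adverb,preposition}; 8:fakkik {adverb}; 9:raiti {noun}; 10:stourn {preposition}.
There are 64 candidate sequences in total.
Checking each against the rules leaves 11 sequences.
Count = 11.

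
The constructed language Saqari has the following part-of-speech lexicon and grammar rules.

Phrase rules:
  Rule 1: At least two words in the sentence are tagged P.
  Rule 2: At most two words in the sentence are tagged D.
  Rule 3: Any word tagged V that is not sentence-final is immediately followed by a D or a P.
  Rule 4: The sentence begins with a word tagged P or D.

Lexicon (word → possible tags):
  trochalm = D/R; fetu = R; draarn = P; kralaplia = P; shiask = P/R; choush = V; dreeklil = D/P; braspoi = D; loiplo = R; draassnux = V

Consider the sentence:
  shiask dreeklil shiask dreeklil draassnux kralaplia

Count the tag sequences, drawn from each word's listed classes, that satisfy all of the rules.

Candidates per position — 1:shiask {P,R}; 2:dreeklil {D,P}; 3:shiask {P,R}; 4:dreeklil {D,P}; 5:draassnux {V}; 6:kralaplia {P}.
There are 16 candidate sequences in total.
Checking each against the rules leaves 8 sequences.
Count = 8.

8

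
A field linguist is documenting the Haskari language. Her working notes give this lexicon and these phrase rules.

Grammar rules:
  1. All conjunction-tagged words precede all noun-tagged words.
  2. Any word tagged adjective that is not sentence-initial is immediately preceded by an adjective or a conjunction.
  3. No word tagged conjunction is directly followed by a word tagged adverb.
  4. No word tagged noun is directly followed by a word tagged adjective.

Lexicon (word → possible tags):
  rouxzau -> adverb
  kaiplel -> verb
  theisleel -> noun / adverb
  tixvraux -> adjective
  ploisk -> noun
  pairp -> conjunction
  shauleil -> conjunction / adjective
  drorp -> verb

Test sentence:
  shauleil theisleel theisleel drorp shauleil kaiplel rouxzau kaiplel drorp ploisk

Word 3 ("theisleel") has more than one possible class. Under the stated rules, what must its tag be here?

adverb

Candidates per position — 1:shauleil {conjunction,adjective}; 2:theisleel {noun,adverb}; 3:theisleel {noun,adverb}; 4:drorp {verb}; 5:shauleil {conjunction,adjective}; 6:kaiplel {verb}; 7:rouxzau {adverb}; 8:kaiplel {verb}; 9:drorp {verb}; 10:ploisk {noun}.
At position 5, choosing adjective makes rule 2 impossible to satisfy; hence conjunction.
At position 2, choosing noun makes rule 1 impossible to satisfy; hence adverb.
At position 3, choosing noun makes rule 1 impossible to satisfy; hence adverb.
At position 1, choosing conjunction makes rule 3 impossible to satisfy; hence adjective.
The only consistent sequence is: adjective adverb adverb verb conjunction verb adverb verb verb noun.
Checking: rule 1 satisfied; rule 2 satisfied; rule 3 satisfied; rule 4 satisfied.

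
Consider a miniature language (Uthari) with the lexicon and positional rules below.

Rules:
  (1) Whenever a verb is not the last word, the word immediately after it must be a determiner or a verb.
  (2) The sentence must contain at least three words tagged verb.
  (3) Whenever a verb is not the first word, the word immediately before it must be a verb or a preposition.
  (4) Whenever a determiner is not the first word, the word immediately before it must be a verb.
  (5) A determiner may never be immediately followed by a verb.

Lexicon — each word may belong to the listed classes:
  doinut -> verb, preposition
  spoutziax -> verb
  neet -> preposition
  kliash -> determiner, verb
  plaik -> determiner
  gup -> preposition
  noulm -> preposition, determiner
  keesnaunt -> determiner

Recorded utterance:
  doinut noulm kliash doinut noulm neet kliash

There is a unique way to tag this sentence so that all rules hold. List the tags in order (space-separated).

preposition preposition verb verb determiner preposition verb

Candidates per position — 1:doinut {verb,preposition}; 2:noulm {preposition,determiner}; 3:kliash {determiner,verb}; 4:doinut {verb,preposition}; 5:noulm {preposition,determiner}; 6:neet {preposition}; 7:kliash {determiner,verb}.
Word 3 cannot be determiner — rule 4 would then fail for every completion. It is verb.
Word 4 cannot be preposition — rule 1 would then fail for every completion. It is verb.
Word 5 cannot be preposition — rule 1 would then fail for every completion. It is determiner.
Word 7 cannot be determiner — rule 4 would then fail for every completion. It is verb.
Word 2 cannot be determiner — rule 3 would then fail for every completion. It is preposition.
Word 1 cannot be verb — rule 1 would then fail for every completion. It is preposition.
So the tagging must be: preposition preposition verb verb determiner preposition verb.
Rule-by-rule: rule 1 holds; rule 2 holds; rule 3 holds; rule 4 holds; rule 5 holds.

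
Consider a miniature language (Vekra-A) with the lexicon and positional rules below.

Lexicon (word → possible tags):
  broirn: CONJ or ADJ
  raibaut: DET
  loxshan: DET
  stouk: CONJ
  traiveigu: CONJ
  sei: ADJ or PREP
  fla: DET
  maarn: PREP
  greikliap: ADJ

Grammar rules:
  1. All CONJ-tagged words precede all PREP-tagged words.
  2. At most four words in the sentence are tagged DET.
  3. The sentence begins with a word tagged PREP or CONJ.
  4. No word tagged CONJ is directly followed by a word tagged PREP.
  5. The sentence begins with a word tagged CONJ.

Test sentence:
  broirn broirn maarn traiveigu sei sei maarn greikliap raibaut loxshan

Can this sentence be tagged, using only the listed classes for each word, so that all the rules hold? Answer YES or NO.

Candidates per position — 1:broirn {CONJ,ADJ}; 2:broirn {CONJ,ADJ}; 3:maarn {PREP}; 4:traiveigu {CONJ}; 5:sei {ADJ,PREP}; 6:sei {ADJ,PREP}; 7:maarn {PREP}; 8:greikliap {ADJ}; 9:raibaut {DET}; 10:loxshan {DET}.
Rule 1 cannot be satisfied by any choice of tags from the lexicon.
So there is no consistent tagging.

NO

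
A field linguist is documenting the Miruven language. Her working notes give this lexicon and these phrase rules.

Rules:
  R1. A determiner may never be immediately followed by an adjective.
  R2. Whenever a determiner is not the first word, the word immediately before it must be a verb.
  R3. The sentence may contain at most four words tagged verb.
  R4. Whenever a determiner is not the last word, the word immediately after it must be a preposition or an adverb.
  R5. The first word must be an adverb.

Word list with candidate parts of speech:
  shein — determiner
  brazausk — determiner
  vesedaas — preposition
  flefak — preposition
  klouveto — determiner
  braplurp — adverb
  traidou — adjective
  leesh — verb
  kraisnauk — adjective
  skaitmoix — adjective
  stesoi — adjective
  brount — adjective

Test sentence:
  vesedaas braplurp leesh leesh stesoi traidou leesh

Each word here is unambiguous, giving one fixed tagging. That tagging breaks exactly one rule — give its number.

5

Fixed tagging: preposition adverb verb verb adjective adjective verb.
Rule check: R1 ✓, R2 ✓, R3 ✓, R4 ✓, R5 ✗.
Only rule 5 fails.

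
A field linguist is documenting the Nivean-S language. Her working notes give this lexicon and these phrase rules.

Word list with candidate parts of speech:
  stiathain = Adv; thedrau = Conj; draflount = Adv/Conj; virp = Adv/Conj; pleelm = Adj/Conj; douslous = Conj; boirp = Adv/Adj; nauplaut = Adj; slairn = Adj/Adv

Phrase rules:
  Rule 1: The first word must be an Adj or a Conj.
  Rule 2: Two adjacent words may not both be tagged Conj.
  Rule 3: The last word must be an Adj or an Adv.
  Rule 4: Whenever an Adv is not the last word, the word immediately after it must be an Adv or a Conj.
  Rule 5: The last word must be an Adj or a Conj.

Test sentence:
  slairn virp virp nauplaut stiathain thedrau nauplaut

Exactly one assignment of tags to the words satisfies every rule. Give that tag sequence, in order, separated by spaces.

Adj Adv Conj Adj Adv Conj Adj

Candidates per position — 1:slairn {Adj,Adv}; 2:virp {Adv,Conj}; 3:virp {Adv,Conj}; 4:nauplaut {Adj}; 5:stiathain {Adv}; 6:thedrau {Conj}; 7:nauplaut {Adj}.
At position 1, choosing Adv makes rule 1 impossible to satisfy; hence Adj.
At position 3, choosing Adv makes rule 4 impossible to satisfy; hence Conj.
At position 2, choosing Conj makes rule 2 impossible to satisfy; hence Adv.
The only consistent sequence is: Adj Adv Conj Adj Adv Conj Adj.
Check: rule 1 satisfied; rule 2 satisfied; rule 3 satisfied; rule 4 satisfied; rule 5 satisfied.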